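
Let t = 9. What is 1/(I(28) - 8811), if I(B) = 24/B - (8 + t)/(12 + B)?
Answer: -280/2466959 ≈ -0.00011350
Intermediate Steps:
I(B) = -17/(12 + B) + 24/B (I(B) = 24/B - (8 + 9)/(12 + B) = 24/B - 17/(12 + B) = -17/(12 + B) + 24/B)
1/(I(28) - 8811) = 1/((288 + 7*28)/(28*(12 + 28)) - 8811) = 1/((1/28)*(288 + 196)/40 - 8811) = 1/((1/28)*(1/40)*484 - 8811) = 1/(121/280 - 8811) = 1/(-2466959/280) = -280/2466959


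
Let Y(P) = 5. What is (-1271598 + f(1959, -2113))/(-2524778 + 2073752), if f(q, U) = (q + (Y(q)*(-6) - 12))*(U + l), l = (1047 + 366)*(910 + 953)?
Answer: -840170834/75171 ≈ -11177.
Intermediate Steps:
l = 2632419 (l = 1413*1863 = 2632419)
f(q, U) = (-42 + q)*(2632419 + U) (f(q, U) = (q + (5*(-6) - 12))*(U + 2632419) = (q + (-30 - 12))*(2632419 + U) = (q - 42)*(2632419 + U) = (-42 + q)*(2632419 + U))
(-1271598 + f(1959, -2113))/(-2524778 + 2073752) = (-1271598 + (-110561598 - 42*(-2113) + 2632419*1959 - 2113*1959))/(-2524778 + 2073752) = (-1271598 + (-110561598 + 88746 + 5156908821 - 4139367))/(-451026) = (-1271598 + 5042296602)*(-1/451026) = 5041025004*(-1/451026) = -840170834/75171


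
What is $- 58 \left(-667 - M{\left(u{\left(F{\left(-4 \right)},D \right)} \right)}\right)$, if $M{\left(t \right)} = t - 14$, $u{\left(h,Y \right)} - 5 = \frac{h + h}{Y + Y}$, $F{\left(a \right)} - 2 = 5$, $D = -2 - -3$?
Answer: $38570$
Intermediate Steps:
$D = 1$ ($D = -2 + 3 = 1$)
$F{\left(a \right)} = 7$ ($F{\left(a \right)} = 2 + 5 = 7$)
$u{\left(h,Y \right)} = 5 + \frac{h}{Y}$ ($u{\left(h,Y \right)} = 5 + \frac{h + h}{Y + Y} = 5 + \frac{2 h}{2 Y} = 5 + 2 h \frac{1}{2 Y} = 5 + \frac{h}{Y}$)
$M{\left(t \right)} = -14 + t$ ($M{\left(t \right)} = t - 14 = -14 + t$)
$- 58 \left(-667 - M{\left(u{\left(F{\left(-4 \right)},D \right)} \right)}\right) = - 58 \left(-667 - \left(-14 + \left(5 + \frac{7}{1}\right)\right)\right) = - 58 \left(-667 - \left(-14 + \left(5 + 7 \cdot 1\right)\right)\right) = - 58 \left(-667 - \left(-14 + \left(5 + 7\right)\right)\right) = - 58 \left(-667 - \left(-14 + 12\right)\right) = - 58 \left(-667 - -2\right) = - 58 \left(-667 + 2\right) = \left(-58\right) \left(-665\right) = 38570$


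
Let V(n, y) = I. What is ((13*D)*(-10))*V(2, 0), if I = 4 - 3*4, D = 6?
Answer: 6240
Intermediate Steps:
I = -8 (I = 4 - 12 = -8)
V(n, y) = -8
((13*D)*(-10))*V(2, 0) = ((13*6)*(-10))*(-8) = (78*(-10))*(-8) = -780*(-8) = 6240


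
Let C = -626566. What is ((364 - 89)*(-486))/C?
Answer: 66825/313283 ≈ 0.21331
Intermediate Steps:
((364 - 89)*(-486))/C = ((364 - 89)*(-486))/(-626566) = (275*(-486))*(-1/626566) = -133650*(-1/626566) = 66825/313283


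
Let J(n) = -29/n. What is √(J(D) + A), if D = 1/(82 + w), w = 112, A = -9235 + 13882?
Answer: I*√979 ≈ 31.289*I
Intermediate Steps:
A = 4647
D = 1/194 (D = 1/(82 + 112) = 1/194 ≈ 0.0051546)
√(J(D) + A) = √(-29/1/194 + 4647) = √(-29*194 + 4647) = √(-5626 + 4647) = √(-979) = I*√979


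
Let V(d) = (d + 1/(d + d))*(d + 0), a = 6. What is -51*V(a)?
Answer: -3723/2 ≈ -1861.5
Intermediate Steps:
V(d) = d*(d + 1/(2*d)) (V(d) = (d + 1/(2*d))*d = d*(d + 1/(2*d)))
-51*V(a) = -51*(½ + 6²) = -51*(½ + 36) = -51*73/2 = -3723/2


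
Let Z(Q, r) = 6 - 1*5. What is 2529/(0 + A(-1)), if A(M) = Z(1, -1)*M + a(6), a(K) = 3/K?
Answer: -5058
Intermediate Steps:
Z(Q, r) = 1 (Z(Q, r) = 6 - 5 = 1)
A(M) = ½ + M (A(M) = 1*M + 3/6 = M + 3*(⅙) = M + ½ = ½ + M)
2529/(0 + A(-1)) = 2529/(0 + (½ - 1)) = 2529/(0 - ½) = 2529/(-½) = 2529*(-2) = -5058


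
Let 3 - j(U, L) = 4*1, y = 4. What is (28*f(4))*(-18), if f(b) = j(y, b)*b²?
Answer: 8064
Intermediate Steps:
j(U, L) = -1 (j(U, L) = 3 - 4 = -1)
f(b) = -b²
(28*f(4))*(-18) = (28*(-1*4²))*(-18) = (28*(-1*16))*(-18) = (28*(-16))*(-18) = -448*(-18) = 8064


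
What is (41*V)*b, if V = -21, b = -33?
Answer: 28413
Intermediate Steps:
(41*V)*b = (41*(-21))*(-33) = -861*(-33) = 28413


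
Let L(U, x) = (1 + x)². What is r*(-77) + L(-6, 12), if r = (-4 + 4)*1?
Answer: 169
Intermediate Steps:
r = 0 (r = 0*1 = 0)
r*(-77) + L(-6, 12) = 0*(-77) + (1 + 12)² = 0 + 13² = 0 + 169 = 169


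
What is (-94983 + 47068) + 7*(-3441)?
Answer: -72002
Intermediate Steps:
(-94983 + 47068) + 7*(-3441) = -47915 - 24087 = -72002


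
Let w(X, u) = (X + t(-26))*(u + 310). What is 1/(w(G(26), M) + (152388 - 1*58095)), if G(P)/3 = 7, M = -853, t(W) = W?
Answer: 1/97008 ≈ 1.0308e-5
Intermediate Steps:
G(P) = 21 (G(P) = 3*7 = 21)
w(X, u) = (-26 + X)*(310 + u) (w(X, u) = (X - 26)*(u + 310) = (-26 + X)*(310 + u))
1/(w(G(26), M) + (152388 - 1*58095)) = 1/((-8060 - 26*(-853) + 310*21 + 21*(-853)) + (152388 - 1*58095)) = 1/((-8060 + 22178 + 6510 - 17913) + (152388 - 58095)) = 1/(2715 + 94293) = 1/97008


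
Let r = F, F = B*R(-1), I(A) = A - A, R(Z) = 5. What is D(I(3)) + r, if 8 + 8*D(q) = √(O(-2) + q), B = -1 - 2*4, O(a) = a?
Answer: -46 + I*√2/8 ≈ -46.0 + 0.17678*I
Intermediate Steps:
I(A) = 0
B = -9 (B = -1 - 8 = -9)
D(q) = -1 + √(-2 + q)/8
F = -45 (F = -9*5 = -45)
r = -45
D(I(3)) + r = (-1 + √(-2 + 0)/8) - 45 = (-1 + √(-2)/8) - 45 = (-1 + (I*√2)/8) - 45 = (-1 + I*√2/8) - 45 = -46 + I*√2/8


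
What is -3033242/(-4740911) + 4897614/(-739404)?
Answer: -3496060136431/584241426174 ≈ -5.9839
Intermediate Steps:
-3033242/(-4740911) + 4897614/(-739404) = -3033242*(-1/4740911) + 4897614*(-1/739404) = 3033242/4740911 - 816269/123234 = -3496060136431/584241426174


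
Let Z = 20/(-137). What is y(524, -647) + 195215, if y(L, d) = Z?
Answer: 26744435/137 ≈ 1.9521e+5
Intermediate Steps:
Z = -20/137 (Z = 20*(-1/137) = -20/137 ≈ -0.14599)
y(L, d) = -20/137
y(524, -647) + 195215 = -20/137 + 195215 = 26744435/137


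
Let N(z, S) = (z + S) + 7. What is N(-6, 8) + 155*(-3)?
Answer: -456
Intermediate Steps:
N(z, S) = 7 + S + z (N(z, S) = (S + z) + 7 = 7 + S + z)
N(-6, 8) + 155*(-3) = (7 + 8 - 6) + 155*(-3) = 9 - 465 = -456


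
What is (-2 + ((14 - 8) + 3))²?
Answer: 49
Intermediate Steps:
(-2 + ((14 - 8) + 3))² = (-2 + (6 + 3))² = (-2 + 9)² = 7² = 49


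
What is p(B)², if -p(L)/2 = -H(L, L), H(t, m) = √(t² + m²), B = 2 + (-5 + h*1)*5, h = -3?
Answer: 11552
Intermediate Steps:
B = -38 (B = 2 + (-5 - 3*1)*5 = 2 + (-5 - 3)*5 = 2 - 8*5 = 2 - 40 = -38)
H(t, m) = √(m² + t²)
p(L) = 2*√2*√(L²) (p(L) = -(-2)*√(L² + L²) = -(-2)*√(2*L²) = -(-2)*√2*√(L²) = 2*√2*√(L²))
p(B)² = (2*√2*√((-38)²))² = (2*√2*√1444)² = (2*√2*38)² = (76*√2)² = 11552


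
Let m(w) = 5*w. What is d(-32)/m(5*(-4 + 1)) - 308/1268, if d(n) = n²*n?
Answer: 10381681/23775 ≈ 436.66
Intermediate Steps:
d(n) = n³
d(-32)/m(5*(-4 + 1)) - 308/1268 = (-32)³/((5*(5*(-4 + 1)))) - 308/1268 = -32768/(5*(5*(-3))) - 308*1/1268 = -32768/(5*(-15)) - 77/317 = -32768/(-75) - 77/317 = -32768*(-1/75) - 77/317 = 32768/75 - 77/317 = 10381681/23775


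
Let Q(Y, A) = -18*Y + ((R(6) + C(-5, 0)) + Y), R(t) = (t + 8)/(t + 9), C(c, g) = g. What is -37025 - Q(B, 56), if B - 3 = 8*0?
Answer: -554624/15 ≈ -36975.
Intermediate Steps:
R(t) = (8 + t)/(9 + t)
B = 3 (B = 3 + 8*0 = 3 + 0 = 3)
Q(Y, A) = 14/15 - 17*Y (Q(Y, A) = -18*Y + (((8 + 6)/(9 + 6) + 0) + Y) = -18*Y + ((14/15 + 0) + Y) = -18*Y + (14/15 + Y) = 14/15 - 17*Y)
-37025 - Q(B, 56) = -37025 - (14/15 - 17*3) = -37025 - (14/15 - 51) = -37025 - 1*(-751/15) = -37025 + 751/15 = -554624/15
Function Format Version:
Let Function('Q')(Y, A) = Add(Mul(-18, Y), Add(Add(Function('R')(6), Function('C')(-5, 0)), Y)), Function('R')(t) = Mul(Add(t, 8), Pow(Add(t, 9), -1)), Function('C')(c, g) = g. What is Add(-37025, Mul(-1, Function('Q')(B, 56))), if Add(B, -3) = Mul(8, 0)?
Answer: Rational(-554624, 15) ≈ -36975.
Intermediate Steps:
Function('R')(t) = Mul(Pow(Add(9, t), -1), Add(8, t)) (Function('R')(t) = Mul(Add(8, t), Pow(Add(9, t), -1)) = Mul(Pow(Add(9, t), -1), Add(8, t)))
B = 3 (B = Add(3, Mul(8, 0)) = Add(3, 0) = 3)
Function('Q')(Y, A) = Add(Rational(14, 15), Mul(-17, Y)) (Function('Q')(Y, A) = Add(Mul(-18, Y), Add(Add(Mul(Pow(Add(9, 6), -1), Add(8, 6)), 0), Y)) = Add(Mul(-18, Y), Add(Add(Mul(Pow(15, -1), 14), 0), Y)) = Add(Mul(-18, Y), Add(Add(Mul(Rational(1, 15), 14), 0), Y)) = Add(Mul(-18, Y), Add(Add(Rational(14, 15), 0), Y)) = Add(Mul(-18, Y), Add(Rational(14, 15), Y)) = Add(Rational(14, 15), Mul(-17, Y)))
Add(-37025, Mul(-1, Function('Q')(B, 56))) = Add(-37025, Mul(-1, Add(Rational(14, 15), Mul(-17, 3)))) = Add(-37025, Mul(-1, Add(Rational(14, 15), -51))) = Add(-37025, Mul(-1, Rational(-751, 15))) = Add(-37025, Rational(751, 15)) = Rational(-554624, 15)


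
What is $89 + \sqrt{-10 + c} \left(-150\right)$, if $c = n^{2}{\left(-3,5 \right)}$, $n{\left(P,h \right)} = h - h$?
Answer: $89 - 150 i \sqrt{10} \approx 89.0 - 474.34 i$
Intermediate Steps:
$n{\left(P,h \right)} = 0$
$c = 0$ ($c = 0^{2} = 0$)
$89 + \sqrt{-10 + c} \left(-150\right) = 89 + \sqrt{-10 + 0} \left(-150\right) = 89 + \sqrt{-10} \left(-150\right) = 89 + i \sqrt{10} \left(-150\right) = 89 - 150 i \sqrt{10}$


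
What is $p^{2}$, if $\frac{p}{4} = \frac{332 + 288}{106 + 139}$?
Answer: $\frac{246016}{2401} \approx 102.46$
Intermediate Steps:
$p = \frac{496}{49}$ ($p = 4 \frac{332 + 288}{106 + 139} = 4 \cdot \frac{620}{245} = 4 \cdot 620 \cdot \frac{1}{245} = 4 \cdot \frac{124}{49} = \frac{496}{49} \approx 10.122$)
$p^{2} = \left(\frac{496}{49}\right)^{2} = \frac{246016}{2401}$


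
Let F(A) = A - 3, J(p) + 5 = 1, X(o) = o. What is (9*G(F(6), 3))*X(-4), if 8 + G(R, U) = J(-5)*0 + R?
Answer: 180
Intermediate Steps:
J(p) = -4 (J(p) = -5 + 1 = -4)
F(A) = -3 + A
G(R, U) = -8 + R (G(R, U) = -8 + (-4*0 + R) = -8 + (0 + R) = -8 + R)
(9*G(F(6), 3))*X(-4) = (9*(-8 + (-3 + 6)))*(-4) = (9*(-8 + 3))*(-4) = (9*(-5))*(-4) = -45*(-4) = 180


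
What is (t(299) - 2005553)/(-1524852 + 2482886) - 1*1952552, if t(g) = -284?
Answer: -1870613208605/958034 ≈ -1.9526e+6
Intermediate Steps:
(t(299) - 2005553)/(-1524852 + 2482886) - 1*1952552 = (-284 - 2005553)/(-1524852 + 2482886) - 1*1952552 = -2005837/958034 - 1952552 = -1870613208605/958034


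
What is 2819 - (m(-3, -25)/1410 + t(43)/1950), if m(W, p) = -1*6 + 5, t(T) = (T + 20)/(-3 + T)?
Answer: 10334453639/3666000 ≈ 2819.0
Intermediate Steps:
t(T) = (20 + T)/(-3 + T)
m(W, p) = -1 (m(W, p) = -6 + 5 = -1)
2819 - (m(-3, -25)/1410 + t(43)/1950) = 2819 - (-1/1410 + ((20 + 43)/(-3 + 43))/1950) = 2819 - (-1*1/1410 + (63/40)*(1/1950)) = 2819 - (-1/1410 + ((1/40)*63)*(1/1950)) = 2819 - (-1/1410 + (63/40)*(1/1950)) = 2819 - (-1/1410 + 21/26000) = 2819 - 1*361/3666000 = 2819 - 361/3666000 = 10334453639/3666000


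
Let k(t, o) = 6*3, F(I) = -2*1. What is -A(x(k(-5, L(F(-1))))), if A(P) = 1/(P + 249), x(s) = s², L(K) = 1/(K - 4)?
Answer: -1/573 ≈ -0.0017452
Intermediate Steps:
F(I) = -2
L(K) = 1/(-4 + K)
k(t, o) = 18
A(P) = 1/(249 + P)
-A(x(k(-5, L(F(-1))))) = -1/(249 + 18²) = -1/(249 + 324) = -1/573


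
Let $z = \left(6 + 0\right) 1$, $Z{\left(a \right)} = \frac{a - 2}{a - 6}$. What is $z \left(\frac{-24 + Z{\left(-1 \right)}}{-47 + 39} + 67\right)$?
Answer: $\frac{11751}{28} \approx 419.68$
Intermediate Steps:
$Z{\left(a \right)} = \frac{-2 + a}{-6 + a}$
$z = 6$ ($z = 6 \cdot 1 = 6$)
$z \left(\frac{-24 + Z{\left(-1 \right)}}{-47 + 39} + 67\right) = 6 \left(\frac{-24 + \frac{-2 - 1}{-6 - 1}}{-47 + 39} + 67\right) = 6 \left(\frac{-24 + \frac{1}{-7} \left(-3\right)}{-8} + 67\right) = 6 \left(\left(-24 - - \frac{3}{7}\right) \left(- \frac{1}{8}\right) + 67\right) = 6 \left(\left(-24 + \frac{3}{7}\right) \left(- \frac{1}{8}\right) + 67\right) = 6 \left(\left(- \frac{165}{7}\right) \left(- \frac{1}{8}\right) + 67\right) = 6 \left(\frac{165}{56} + 67\right) = 6 \cdot \frac{3917}{56} = \frac{11751}{28}$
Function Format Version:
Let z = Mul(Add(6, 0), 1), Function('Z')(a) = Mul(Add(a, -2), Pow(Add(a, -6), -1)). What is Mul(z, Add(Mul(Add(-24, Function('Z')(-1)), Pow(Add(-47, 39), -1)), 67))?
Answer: Rational(11751, 28) ≈ 419.68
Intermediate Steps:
Function('Z')(a) = Mul(Pow(Add(-6, a), -1), Add(-2, a)) (Function('Z')(a) = Mul(Add(-2, a), Pow(Add(-6, a), -1)) = Mul(Pow(Add(-6, a), -1), Add(-2, a)))
z = 6 (z = Mul(6, 1) = 6)
Mul(z, Add(Mul(Add(-24, Function('Z')(-1)), Pow(Add(-47, 39), -1)), 67)) = Mul(6, Add(Mul(Add(-24, Mul(Pow(Add(-6, -1), -1), Add(-2, -1))), Pow(Add(-47, 39), -1)), 67)) = Mul(6, Add(Mul(Add(-24, Mul(Pow(-7, -1), -3)), Pow(-8, -1)), 67)) = Mul(6, Add(Mul(Add(-24, Mul(Rational(-1, 7), -3)), Rational(-1, 8)), 67)) = Mul(6, Add(Mul(Add(-24, Rational(3, 7)), Rational(-1, 8)), 67)) = Mul(6, Add(Mul(Rational(-165, 7), Rational(-1, 8)), 67)) = Mul(6, Add(Rational(165, 56), 67)) = Mul(6, Rational(3917, 56)) = Rational(11751, 28)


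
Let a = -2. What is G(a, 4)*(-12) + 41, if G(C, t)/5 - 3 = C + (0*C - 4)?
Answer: 221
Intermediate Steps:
G(C, t) = -5 + 5*C (G(C, t) = 15 + 5*(C + (0*C - 4)) = 15 + 5*(C + (0 - 4)) = 15 + 5*(C - 4) = 15 + 5*(-4 + C) = 15 + (-20 + 5*C) = -5 + 5*C)
G(a, 4)*(-12) + 41 = (-5 + 5*(-2))*(-12) + 41 = (-5 - 10)*(-12) + 41 = -15*(-12) + 41 = 180 + 41 = 221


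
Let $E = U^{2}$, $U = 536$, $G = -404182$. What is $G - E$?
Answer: $-691478$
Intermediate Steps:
$E = 287296$ ($E = 536^{2} = 287296$)
$G - E = -404182 - 287296 = -691478$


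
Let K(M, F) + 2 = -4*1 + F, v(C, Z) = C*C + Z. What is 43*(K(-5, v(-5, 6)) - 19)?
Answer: 258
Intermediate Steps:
v(C, Z) = Z + C² (v(C, Z) = C² + Z = Z + C²)
K(M, F) = -6 + F (K(M, F) = -2 + (-4*1 + F) = -2 + (-4 + F) = -6 + F)
43*(K(-5, v(-5, 6)) - 19) = 43*((-6 + (6 + (-5)²)) - 19) = 43*((-6 + (6 + 25)) - 19) = 43*((-6 + 31) - 19) = 43*(25 - 19) = 43*6 = 258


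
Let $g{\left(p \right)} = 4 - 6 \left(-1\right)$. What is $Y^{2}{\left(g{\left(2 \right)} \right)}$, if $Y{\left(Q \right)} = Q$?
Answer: $100$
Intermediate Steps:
$g{\left(p \right)} = 10$ ($g{\left(p \right)} = 4 - -6 = 4 + 6 = 10$)
$Y^{2}{\left(g{\left(2 \right)} \right)} = 10^{2} = 100$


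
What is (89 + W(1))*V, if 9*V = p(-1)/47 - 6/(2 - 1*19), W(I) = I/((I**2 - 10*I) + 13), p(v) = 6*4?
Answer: 805/94 ≈ 8.5638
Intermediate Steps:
p(v) = 24
W(I) = I/(13 + I**2 - 10*I)
V = 230/2397 (V = (24/47 - 6/(2 - 1*19))/9 = (24*(1/47) - 6/(2 - 19))/9 = (24/47 - 6/(-17))/9 = (24/47 - 6*(-1/17))/9 = (24/47 + 6/17)/9 = (1/9)*(690/799) = 230/2397 ≈ 0.095953)
(89 + W(1))*V = (89 + 1/(13 + 1**2 - 10*1))*(230/2397) = (89 + 1/(13 + 1 - 10))*(230/2397) = (89 + 1/4)*(230/2397) = (357/4)*(230/2397) = 805/94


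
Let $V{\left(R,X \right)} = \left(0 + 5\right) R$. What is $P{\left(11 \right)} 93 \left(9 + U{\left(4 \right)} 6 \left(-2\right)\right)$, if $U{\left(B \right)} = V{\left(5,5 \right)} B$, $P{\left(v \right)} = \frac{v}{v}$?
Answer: $-110763$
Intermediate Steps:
$V{\left(R,X \right)} = 5 R$
$P{\left(v \right)} = 1$
$U{\left(B \right)} = 25 B$ ($U{\left(B \right)} = 5 \cdot 5 B = 25 B$)
$P{\left(11 \right)} 93 \left(9 + U{\left(4 \right)} 6 \left(-2\right)\right) = 1 \cdot 93 \left(9 + 25 \cdot 4 \cdot 6 \left(-2\right)\right) = 93 \left(9 + 100 \cdot 6 \left(-2\right)\right) = 93 \left(9 + 600 \left(-2\right)\right) = 93 \left(9 - 1200\right) = 93 \left(-1191\right) = -110763$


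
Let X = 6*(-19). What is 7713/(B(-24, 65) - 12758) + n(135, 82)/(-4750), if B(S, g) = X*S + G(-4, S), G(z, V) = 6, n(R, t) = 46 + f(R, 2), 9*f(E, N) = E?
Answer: -18623863/23788000 ≈ -0.78291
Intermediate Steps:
f(E, N) = E/9
X = -114
n(R, t) = 46 + R/9
B(S, g) = 6 - 114*S (B(S, g) = -114*S + 6 = 6 - 114*S)
7713/(B(-24, 65) - 12758) + n(135, 82)/(-4750) = 7713/((6 - 114*(-24)) - 12758) + (46 + (⅑)*135)/(-4750) = 7713/((6 + 2736) - 12758) + (46 + 15)*(-1/4750) = 7713/(2742 - 12758) + 61*(-1/4750) = 7713/(-10016) - 61/4750 = 7713*(-1/10016) - 61/4750 = -7713/10016 - 61/4750 = -18623863/23788000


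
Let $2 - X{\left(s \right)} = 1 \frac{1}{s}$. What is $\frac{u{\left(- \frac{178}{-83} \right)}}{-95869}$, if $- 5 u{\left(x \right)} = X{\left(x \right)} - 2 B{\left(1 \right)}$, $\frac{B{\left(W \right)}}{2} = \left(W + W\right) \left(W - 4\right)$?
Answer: $\frac{909}{17064682} \approx 5.3268 \cdot 10^{-5}$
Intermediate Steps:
$B{\left(W \right)} = 4 W \left(-4 + W\right)$ ($B{\left(W \right)} = 2 \left(W + W\right) \left(W - 4\right) = 2 \cdot 2 W \left(-4 + W\right) = 4 W \left(-4 + W\right)$)
$X{\left(s \right)} = 2 - \frac{1}{s}$ ($X{\left(s \right)} = 2 - 1 \frac{1}{s} = 2 - \frac{1}{s}$)
$u{\left(x \right)} = - \frac{26}{5} + \frac{1}{5 x}$ ($u{\left(x \right)} = - \frac{\left(2 - \frac{1}{x}\right) - 2 \cdot 4 \cdot 1 \left(-4 + 1\right)}{5} = - \frac{\left(2 - \frac{1}{x}\right) - 2 \cdot 4 \cdot 1 \left(-3\right)}{5} = - \frac{\left(2 - \frac{1}{x}\right) - -24}{5} = - \frac{\left(2 - \frac{1}{x}\right) + 24}{5} = - \frac{26 - \frac{1}{x}}{5} = - \frac{26}{5} + \frac{1}{5 x}$)
$\frac{u{\left(- \frac{178}{-83} \right)}}{-95869} = \frac{\frac{1}{5} \frac{1}{\left(-178\right) \frac{1}{-83}} \left(1 - 26 \left(- \frac{178}{-83}\right)\right)}{-95869} = \frac{1 - 26 \left(\left(-178\right) \left(- \frac{1}{83}\right)\right)}{5 \left(\left(-178\right) \left(- \frac{1}{83}\right)\right)} \left(- \frac{1}{95869}\right) = \frac{1 - \frac{4628}{83}}{5 \cdot \frac{178}{83}} \left(- \frac{1}{95869}\right) = \frac{1}{5} \cdot \frac{83}{178} \left(1 - \frac{4628}{83}\right) \left(- \frac{1}{95869}\right) = \frac{1}{5} \cdot \frac{83}{178} \left(- \frac{4545}{83}\right) \left(- \frac{1}{95869}\right) = \left(- \frac{909}{178}\right) \left(- \frac{1}{95869}\right) = \frac{909}{17064682}$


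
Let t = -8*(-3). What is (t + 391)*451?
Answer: 187165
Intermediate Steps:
t = 24
(t + 391)*451 = (24 + 391)*451 = 415*451 = 187165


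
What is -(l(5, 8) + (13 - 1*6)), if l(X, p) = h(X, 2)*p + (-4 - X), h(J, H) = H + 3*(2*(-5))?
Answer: 226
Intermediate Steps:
h(J, H) = -30 + H (h(J, H) = H + 3*(-10) = H - 30 = -30 + H)
l(X, p) = -4 - X - 28*p (l(X, p) = (-30 + 2)*p + (-4 - X) = -28*p + (-4 - X) = -4 - X - 28*p)
-(l(5, 8) + (13 - 1*6)) = -((-4 - 1*5 - 28*8) + (13 - 1*6)) = -((-4 - 5 - 224) + (13 - 6)) = -(-233 + 7) = -1*(-226) = 226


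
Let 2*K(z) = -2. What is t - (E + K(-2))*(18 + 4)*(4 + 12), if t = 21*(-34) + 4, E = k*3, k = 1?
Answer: -1414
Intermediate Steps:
K(z) = -1 (K(z) = (½)*(-2) = -1)
E = 3 (E = 1*3 = 3)
t = -710 (t = -714 + 4 = -710)
t - (E + K(-2))*(18 + 4)*(4 + 12) = -710 - (3 - 1)*(18 + 4)*(4 + 12) = -710 - 2*22*16 = -710 - 2*352 = -710 - 1*704 = -710 - 704 = -1414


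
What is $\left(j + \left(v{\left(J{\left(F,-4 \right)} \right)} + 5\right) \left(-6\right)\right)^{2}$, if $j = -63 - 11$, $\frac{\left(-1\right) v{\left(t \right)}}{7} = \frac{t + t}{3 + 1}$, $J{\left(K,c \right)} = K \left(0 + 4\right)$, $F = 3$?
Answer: $21904$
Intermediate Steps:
$J{\left(K,c \right)} = 4 K$ ($J{\left(K,c \right)} = K 4 = 4 K$)
$v{\left(t \right)} = - \frac{7 t}{2}$ ($v{\left(t \right)} = - 7 \frac{t + t}{3 + 1} = - 7 \frac{2 t}{4} = - 7 \cdot 2 t \frac{1}{4} = - 7 \frac{t}{2} = - \frac{7 t}{2}$)
$j = -74$
$\left(j + \left(v{\left(J{\left(F,-4 \right)} \right)} + 5\right) \left(-6\right)\right)^{2} = \left(-74 + \left(- \frac{7 \cdot 4 \cdot 3}{2} + 5\right) \left(-6\right)\right)^{2} = \left(-74 + \left(\left(- \frac{7}{2}\right) 12 + 5\right) \left(-6\right)\right)^{2} = \left(-74 + \left(-42 + 5\right) \left(-6\right)\right)^{2} = \left(-74 - -222\right)^{2} = \left(-74 + 222\right)^{2} = 148^{2} = 21904$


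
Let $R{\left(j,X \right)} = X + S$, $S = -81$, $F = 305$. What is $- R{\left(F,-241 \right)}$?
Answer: $322$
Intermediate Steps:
$R{\left(j,X \right)} = -81 + X$ ($R{\left(j,X \right)} = X - 81 = -81 + X$)
$- R{\left(F,-241 \right)} = - (-81 - 241) = \left(-1\right) \left(-322\right) = 322$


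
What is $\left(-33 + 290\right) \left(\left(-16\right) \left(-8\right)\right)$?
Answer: $32896$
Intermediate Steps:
$\left(-33 + 290\right) \left(\left(-16\right) \left(-8\right)\right) = 257 \cdot 128 = 32896$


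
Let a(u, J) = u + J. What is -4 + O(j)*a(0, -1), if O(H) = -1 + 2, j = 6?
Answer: -5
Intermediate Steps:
O(H) = 1
a(u, J) = J + u
-4 + O(j)*a(0, -1) = -4 + 1*(-1 + 0) = -4 + 1*(-1) = -4 - 1 = -5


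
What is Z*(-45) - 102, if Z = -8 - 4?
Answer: 438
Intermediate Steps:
Z = -12
Z*(-45) - 102 = -12*(-45) - 102 = 540 - 102 = 438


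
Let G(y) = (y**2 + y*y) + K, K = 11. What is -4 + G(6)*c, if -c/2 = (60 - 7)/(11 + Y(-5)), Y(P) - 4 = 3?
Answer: -4435/9 ≈ -492.78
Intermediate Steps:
Y(P) = 7 (Y(P) = 4 + 3 = 7)
G(y) = 11 + 2*y**2 (G(y) = (y**2 + y*y) + 11 = (y**2 + y**2) + 11 = 2*y**2 + 11 = 11 + 2*y**2)
c = -53/9 (c = -2*(60 - 7)/(11 + 7) = -106/18 = -2*53/18 = -53/9 ≈ -5.8889)
-4 + G(6)*c = -4 + (11 + 2*6**2)*(-53/9) = -4 + (11 + 2*36)*(-53/9) = -4 + (11 + 72)*(-53/9) = -4 + 83*(-53/9) = -4 - 4399/9 = -4435/9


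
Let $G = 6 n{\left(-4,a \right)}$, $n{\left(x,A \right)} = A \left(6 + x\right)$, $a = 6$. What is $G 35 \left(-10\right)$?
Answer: $-25200$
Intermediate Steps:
$G = 72$ ($G = 6 \cdot 6 \left(6 - 4\right) = 6 \cdot 6 \cdot 2 = 6 \cdot 12 = 72$)
$G 35 \left(-10\right) = 72 \cdot 35 \left(-10\right) = 2520 \left(-10\right) = -25200$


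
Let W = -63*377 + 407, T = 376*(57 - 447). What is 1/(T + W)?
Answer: -1/169984 ≈ -5.8829e-6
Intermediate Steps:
T = -146640 (T = 376*(-390) = -146640)
W = -23344 (W = -23751 + 407 = -23344)
1/(T + W) = 1/(-146640 - 23344) = 1/(-169984) = -1/169984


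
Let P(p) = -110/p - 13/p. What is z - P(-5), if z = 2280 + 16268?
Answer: 92617/5 ≈ 18523.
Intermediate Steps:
z = 18548
P(p) = -123/p
z - P(-5) = 18548 - (-123)/(-5) = 18548 - (-123)*(-1)/5 = 18548 - 1*123/5 = 18548 - 123/5 = 92617/5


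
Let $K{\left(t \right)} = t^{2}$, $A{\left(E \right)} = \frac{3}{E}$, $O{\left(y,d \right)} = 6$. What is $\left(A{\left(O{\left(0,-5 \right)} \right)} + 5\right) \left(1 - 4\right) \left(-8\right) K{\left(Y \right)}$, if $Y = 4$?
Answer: $2112$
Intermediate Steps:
$\left(A{\left(O{\left(0,-5 \right)} \right)} + 5\right) \left(1 - 4\right) \left(-8\right) K{\left(Y \right)} = \left(\frac{3}{6} + 5\right) \left(1 - 4\right) \left(-8\right) 4^{2} = \left(3 \cdot \frac{1}{6} + 5\right) \left(1 - 4\right) \left(-8\right) 16 = \left(\frac{1}{2} + 5\right) \left(-3\right) \left(-8\right) 16 = \frac{11}{2} \left(-3\right) \left(-8\right) 16 = \left(- \frac{33}{2}\right) \left(-8\right) 16 = 132 \cdot 16 = 2112$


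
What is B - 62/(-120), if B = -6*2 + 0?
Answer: -689/60 ≈ -11.483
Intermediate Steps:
B = -12 (B = -12 + 0 = -12)
B - 62/(-120) = -12 - 62/(-120) = -12 - 62*(-1/120) = -12 + 31/60 = -689/60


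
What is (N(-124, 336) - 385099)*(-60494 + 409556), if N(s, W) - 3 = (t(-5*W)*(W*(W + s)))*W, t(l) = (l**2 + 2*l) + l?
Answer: 23537445653581316688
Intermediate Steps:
t(l) = l**2 + 3*l
N(s, W) = 3 - 5*W**3*(3 - 5*W)*(W + s) (N(s, W) = 3 + (((-5*W)*(3 - 5*W))*(W*(W + s)))*W = 3 + ((-5*W*(3 - 5*W))*(W*(W + s)))*W = 3 + (-5*W**2*(3 - 5*W)*(W + s))*W = 3 - 5*W**3*(3 - 5*W)*(W + s))
(N(-124, 336) - 385099)*(-60494 + 409556) = ((3 + 336**4*(-15 + 25*336) + 5*(-124)*336**3*(-3 + 5*336)) - 385099)*(-60494 + 409556) = ((3 + 12745506816*(-15 + 8400) + 5*(-124)*37933056*(-3 + 1680)) - 385099)*349062 = ((3 + 12745506816*8385 + 5*(-124)*37933056*1677) - 385099)*349062 = ((3 + 106871074652160 - 39440515645440) - 385099)*349062 = (67430559006723 - 385099)*349062 = 67430558621624*349062 = 23537445653581316688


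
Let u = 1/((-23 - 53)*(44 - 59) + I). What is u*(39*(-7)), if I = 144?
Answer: -91/428 ≈ -0.21262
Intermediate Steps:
u = 1/1284 (u = 1/((-23 - 53)*(44 - 59) + 144) = 1/(-76*(-15) + 144) = 1/(1140 + 144) = 1/1284 ≈ 0.00077882)
u*(39*(-7)) = (39*(-7))/1284 = (1/1284)*(-273) = -91/428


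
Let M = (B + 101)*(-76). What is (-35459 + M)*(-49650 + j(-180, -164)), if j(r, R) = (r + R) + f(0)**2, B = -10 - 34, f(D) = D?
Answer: 1989311254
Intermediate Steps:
B = -44
M = -4332 (M = (-44 + 101)*(-76) = 57*(-76) = -4332)
j(r, R) = R + r (j(r, R) = (r + R) + 0**2 = (R + r) + 0 = R + r)
(-35459 + M)*(-49650 + j(-180, -164)) = (-35459 - 4332)*(-49650 + (-164 - 180)) = -39791*(-49650 - 344) = -39791*(-49994) = 1989311254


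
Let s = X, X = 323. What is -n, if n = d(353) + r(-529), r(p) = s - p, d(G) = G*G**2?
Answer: -43987829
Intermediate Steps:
s = 323
d(G) = G**3
r(p) = 323 - p
n = 43987829 (n = 353**3 + (323 - 1*(-529)) = 43986977 + (323 + 529) = 43986977 + 852 = 43987829)
-n = -1*43987829 = -43987829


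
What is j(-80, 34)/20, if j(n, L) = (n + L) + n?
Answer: -63/10 ≈ -6.3000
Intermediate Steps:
j(n, L) = L + 2*n (j(n, L) = (L + n) + n = L + 2*n)
j(-80, 34)/20 = (34 + 2*(-80))/20 = (34 - 160)*(1/20) = -126*1/20 = -63/10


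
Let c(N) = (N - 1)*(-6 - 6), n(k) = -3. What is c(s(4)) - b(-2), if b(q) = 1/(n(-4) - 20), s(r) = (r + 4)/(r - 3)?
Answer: -1931/23 ≈ -83.957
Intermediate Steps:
s(r) = (4 + r)/(-3 + r)
c(N) = 12 - 12*N (c(N) = (-1 + N)*(-12) = 12 - 12*N)
b(q) = -1/23 (b(q) = 1/(-3 - 20) = 1/(-23) = -1/23)
c(s(4)) - b(-2) = (12 - 12*(4 + 4)/(-3 + 4)) - 1*(-1/23) = (12 - 12*8/1) + 1/23 = (12 - 12*8) + 1/23 = (12 - 96) + 1/23 = -84 + 1/23 = -1931/23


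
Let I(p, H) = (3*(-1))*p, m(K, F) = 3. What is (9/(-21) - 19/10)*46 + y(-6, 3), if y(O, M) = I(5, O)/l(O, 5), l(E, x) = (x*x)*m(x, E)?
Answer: -3756/35 ≈ -107.31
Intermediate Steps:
l(E, x) = 3*x² (l(E, x) = (x*x)*3 = x²*3 = 3*x²)
I(p, H) = -3*p
y(O, M) = -⅕ (y(O, M) = (-3*5)/((3*5²)) = -15/(3*25) = -15/75 = -15*1/75 = -⅕)
(9/(-21) - 19/10)*46 + y(-6, 3) = (9/(-21) - 19/10)*46 - ⅕ = (9*(-1/21) - 19*⅒)*46 - ⅕ = (-3/7 - 19/10)*46 - ⅕ = -163/70*46 - ⅕ = -3749/35 - ⅕ = -3756/35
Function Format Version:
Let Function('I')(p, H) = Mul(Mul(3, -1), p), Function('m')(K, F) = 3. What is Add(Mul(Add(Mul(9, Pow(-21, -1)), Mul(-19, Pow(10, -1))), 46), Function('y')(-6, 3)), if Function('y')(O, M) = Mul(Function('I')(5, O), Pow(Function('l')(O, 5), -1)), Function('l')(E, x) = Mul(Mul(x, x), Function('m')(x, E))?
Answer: Rational(-3756, 35) ≈ -107.31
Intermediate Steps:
Function('l')(E, x) = Mul(3, Pow(x, 2)) (Function('l')(E, x) = Mul(Mul(x, x), 3) = Mul(Pow(x, 2), 3) = Mul(3, Pow(x, 2)))
Function('I')(p, H) = Mul(-3, p)
Function('y')(O, M) = Rational(-1, 5) (Function('y')(O, M) = Mul(Mul(-3, 5), Pow(Mul(3, Pow(5, 2)), -1)) = Mul(-15, Pow(Mul(3, 25), -1)) = Mul(-15, Pow(75, -1)) = Mul(-15, Rational(1, 75)) = Rational(-1, 5))
Add(Mul(Add(Mul(9, Pow(-21, -1)), Mul(-19, Pow(10, -1))), 46), Function('y')(-6, 3)) = Add(Mul(Add(Mul(9, Pow(-21, -1)), Mul(-19, Pow(10, -1))), 46), Rational(-1, 5)) = Add(Mul(Add(Mul(9, Rational(-1, 21)), Mul(-19, Rational(1, 10))), 46), Rational(-1, 5)) = Add(Mul(Add(Rational(-3, 7), Rational(-19, 10)), 46), Rational(-1, 5)) = Add(Mul(Rational(-163, 70), 46), Rational(-1, 5)) = Add(Rational(-3749, 35), Rational(-1, 5)) = Rational(-3756, 35)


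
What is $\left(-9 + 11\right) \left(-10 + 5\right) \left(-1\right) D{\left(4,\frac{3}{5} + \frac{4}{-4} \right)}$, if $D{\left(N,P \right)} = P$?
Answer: $-4$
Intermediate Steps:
$\left(-9 + 11\right) \left(-10 + 5\right) \left(-1\right) D{\left(4,\frac{3}{5} + \frac{4}{-4} \right)} = \left(-9 + 11\right) \left(-10 + 5\right) \left(-1\right) \left(\frac{3}{5} + \frac{4}{-4}\right) = 2 \left(-5\right) \left(-1\right) \left(3 \cdot \frac{1}{5} + 4 \left(- \frac{1}{4}\right)\right) = \left(-10\right) \left(-1\right) \left(\frac{3}{5} - 1\right) = 10 \left(- \frac{2}{5}\right) = -4$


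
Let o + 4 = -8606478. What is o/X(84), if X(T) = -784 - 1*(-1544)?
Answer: -4303241/380 ≈ -11324.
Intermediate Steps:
X(T) = 760 (X(T) = -784 + 1544 = 760)
o = -8606482 (o = -4 - 8606478 = -8606482)
o/X(84) = -8606482/760 = -8606482*1/760 = -4303241/380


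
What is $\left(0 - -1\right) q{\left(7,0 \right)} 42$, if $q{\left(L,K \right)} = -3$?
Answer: $-126$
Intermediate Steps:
$\left(0 - -1\right) q{\left(7,0 \right)} 42 = \left(0 - -1\right) \left(-3\right) 42 = \left(0 + 1\right) \left(-3\right) 42 = 1 \left(-3\right) 42 = \left(-3\right) 42 = -126$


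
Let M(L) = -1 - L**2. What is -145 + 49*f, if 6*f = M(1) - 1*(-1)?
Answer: -919/6 ≈ -153.17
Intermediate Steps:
f = -1/6 (f = ((-1 - 1*1**2) - 1*(-1))/6 = ((-1 - 1*1) + 1)/6 = ((-1 - 1) + 1)/6 = (-2 + 1)/6 = (1/6)*(-1) = -1/6 ≈ -0.16667)
-145 + 49*f = -145 + 49*(-1/6) = -145 - 49/6 = -919/6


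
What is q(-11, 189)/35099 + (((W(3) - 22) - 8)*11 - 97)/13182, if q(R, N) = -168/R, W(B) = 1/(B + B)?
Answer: -971625583/30536551188 ≈ -0.031818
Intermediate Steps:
W(B) = 1/(2*B)
q(-11, 189)/35099 + (((W(3) - 22) - 8)*11 - 97)/13182 = -168/(-11)/35099 + ((((½)/3 - 22) - 8)*11 - 97)/13182 = -168*(-1/11)*(1/35099) + ((((½)*(⅓) - 22) - 8)*11 - 97)*(1/13182) = (168/11)*(1/35099) + (((⅙ - 22) - 8)*11 - 97)*(1/13182) = 168/386089 + ((-131/6 - 8)*11 - 97)*(1/13182) = 168/386089 + (-179/6*11 - 97)*(1/13182) = 168/386089 + (-1969/6 - 97)*(1/13182) = 168/386089 - 2551/6*1/13182 = 168/386089 - 2551/79092 = -971625583/30536551188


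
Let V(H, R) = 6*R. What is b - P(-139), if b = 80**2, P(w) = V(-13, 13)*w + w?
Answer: 17381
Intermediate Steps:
P(w) = 79*w (P(w) = (6*13)*w + w = 78*w + w = 79*w)
b = 6400
b - P(-139) = 6400 - 79*(-139) = 6400 - 1*(-10981) = 6400 + 10981 = 17381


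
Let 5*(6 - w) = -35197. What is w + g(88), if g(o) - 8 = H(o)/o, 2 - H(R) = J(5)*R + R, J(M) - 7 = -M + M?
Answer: 1549993/220 ≈ 7045.4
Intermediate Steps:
w = 35227/5 (w = 6 - ⅕*(-35197) = 6 + 35197/5 = 35227/5 ≈ 7045.4)
J(M) = 7 (J(M) = 7 + (-M + M) = 7 + 0 = 7)
H(R) = 2 - 8*R (H(R) = 2 - (7*R + R) = 2 - 8*R)
g(o) = 8 + (2 - 8*o)/o
w + g(88) = 35227/5 + 2/88 = 35227/5 + 2*(1/88) = 35227/5 + 1/44 = 1549993/220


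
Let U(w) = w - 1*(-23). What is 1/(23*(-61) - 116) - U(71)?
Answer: -142787/1519 ≈ -94.001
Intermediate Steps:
U(w) = 23 + w (U(w) = w + 23 = 23 + w)
1/(23*(-61) - 116) - U(71) = 1/(23*(-61) - 116) - (23 + 71) = 1/(-1403 - 116) - 1*94 = 1/(-1519) - 94 = -1/1519 - 94 = -142787/1519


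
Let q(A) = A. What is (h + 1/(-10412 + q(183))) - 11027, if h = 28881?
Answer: 182628565/10229 ≈ 17854.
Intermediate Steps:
(h + 1/(-10412 + q(183))) - 11027 = (28881 + 1/(-10412 + 183)) - 11027 = (28881 + 1/(-10229)) - 11027 = (28881 - 1/10229) - 11027 = 295423748/10229 - 11027 = 182628565/10229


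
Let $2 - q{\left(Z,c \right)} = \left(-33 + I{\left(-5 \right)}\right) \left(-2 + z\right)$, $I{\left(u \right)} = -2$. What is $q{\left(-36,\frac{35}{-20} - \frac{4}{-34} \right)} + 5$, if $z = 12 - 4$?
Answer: $217$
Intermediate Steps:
$z = 8$
$q{\left(Z,c \right)} = 212$ ($q{\left(Z,c \right)} = 2 - \left(-33 - 2\right) \left(-2 + 8\right) = 2 - \left(-35\right) 6 = 2 - -210 = 2 + 210 = 212$)
$q{\left(-36,\frac{35}{-20} - \frac{4}{-34} \right)} + 5 = 212 + 5 = 217$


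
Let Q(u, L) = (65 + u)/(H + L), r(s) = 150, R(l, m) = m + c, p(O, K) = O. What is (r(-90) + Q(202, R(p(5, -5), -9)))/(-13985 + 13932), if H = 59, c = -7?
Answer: -6717/2279 ≈ -2.9473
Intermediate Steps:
R(l, m) = -7 + m (R(l, m) = m - 7 = -7 + m)
Q(u, L) = (65 + u)/(59 + L)
(r(-90) + Q(202, R(p(5, -5), -9)))/(-13985 + 13932) = (150 + (65 + 202)/(59 + (-7 - 9)))/(-13985 + 13932) = (150 + 267/(59 - 16))/(-53) = (150 + 267/43)*(-1/53) = (6717/43)*(-1/53) = -6717/2279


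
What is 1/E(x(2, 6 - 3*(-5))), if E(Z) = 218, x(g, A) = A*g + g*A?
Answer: 1/218 ≈ 0.0045872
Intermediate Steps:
x(g, A) = 2*A*g (x(g, A) = A*g + A*g = 2*A*g)
1/E(x(2, 6 - 3*(-5))) = 1/218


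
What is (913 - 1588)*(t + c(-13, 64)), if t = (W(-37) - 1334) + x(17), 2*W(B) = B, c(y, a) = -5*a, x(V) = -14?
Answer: 2276775/2 ≈ 1.1384e+6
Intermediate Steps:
W(B) = B/2
t = -2733/2 (t = ((½)*(-37) - 1334) - 14 = (-37/2 - 1334) - 14 = -2705/2 - 14 = -2733/2 ≈ -1366.5)
(913 - 1588)*(t + c(-13, 64)) = (913 - 1588)*(-2733/2 - 5*64) = -675*(-2733/2 - 320) = -675*(-3373/2) = 2276775/2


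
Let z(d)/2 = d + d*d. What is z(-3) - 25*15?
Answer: -363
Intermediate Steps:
z(d) = 2*d + 2*d² (z(d) = 2*(d + d*d) = 2*(d + d²) = 2*d + 2*d²)
z(-3) - 25*15 = 2*(-3)*(1 - 3) - 25*15 = 2*(-3)*(-2) - 375 = 12 - 375 = -363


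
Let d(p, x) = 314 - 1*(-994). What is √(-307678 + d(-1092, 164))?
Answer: I*√306370 ≈ 553.51*I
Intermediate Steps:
d(p, x) = 1308 (d(p, x) = 314 + 994 = 1308)
√(-307678 + d(-1092, 164)) = √(-307678 + 1308) = √(-306370) = I*√306370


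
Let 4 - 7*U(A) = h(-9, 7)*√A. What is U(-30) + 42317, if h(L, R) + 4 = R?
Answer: 296223/7 - 3*I*√30/7 ≈ 42318.0 - 2.3474*I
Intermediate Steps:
h(L, R) = -4 + R
U(A) = 4/7 - 3*√A/7 (U(A) = 4/7 - (-4 + 7)*√A/7 = 4/7 - 3*√A/7)
U(-30) + 42317 = (4/7 - 3*I*√30/7) + 42317 = 296223/7 - 3*I*√30/7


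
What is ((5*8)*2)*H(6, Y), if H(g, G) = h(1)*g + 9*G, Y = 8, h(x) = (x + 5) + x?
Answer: 9120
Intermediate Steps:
h(x) = 5 + 2*x (h(x) = (5 + x) + x = 5 + 2*x)
H(g, G) = 7*g + 9*G (H(g, G) = (5 + 2*1)*g + 9*G = (5 + 2)*g + 9*G = 7*g + 9*G)
((5*8)*2)*H(6, Y) = ((5*8)*2)*(7*6 + 9*8) = (40*2)*(42 + 72) = 80*114 = 9120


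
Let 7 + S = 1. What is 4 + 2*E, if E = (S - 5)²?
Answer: 246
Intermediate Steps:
S = -6 (S = -7 + 1 = -6)
E = 121 (E = (-6 - 5)² = (-11)² = 121)
4 + 2*E = 4 + 2*121 = 4 + 242 = 246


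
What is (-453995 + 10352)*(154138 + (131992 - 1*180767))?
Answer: -46743557409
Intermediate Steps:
(-453995 + 10352)*(154138 + (131992 - 1*180767)) = -443643*(154138 + (131992 - 180767)) = -443643*(154138 - 48775) = -443643*105363 = -46743557409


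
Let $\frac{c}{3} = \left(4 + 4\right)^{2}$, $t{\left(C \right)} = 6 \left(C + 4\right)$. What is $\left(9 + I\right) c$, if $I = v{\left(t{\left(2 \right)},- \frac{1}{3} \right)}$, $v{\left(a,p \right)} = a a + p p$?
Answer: $\frac{751744}{3} \approx 2.5058 \cdot 10^{5}$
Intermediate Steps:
$t{\left(C \right)} = 24 + 6 C$ ($t{\left(C \right)} = 6 \left(4 + C\right) = 24 + 6 C$)
$v{\left(a,p \right)} = a^{2} + p^{2}$
$c = 192$ ($c = 3 \left(4 + 4\right)^{2} = 3 \cdot 8^{2} = 3 \cdot 64 = 192$)
$I = \frac{11665}{9}$ ($I = \left(24 + 6 \cdot 2\right)^{2} + \left(- \frac{1}{3}\right)^{2} = \left(24 + 12\right)^{2} + \left(\left(-1\right) \frac{1}{3}\right)^{2} = 36^{2} + \left(- \frac{1}{3}\right)^{2} = 1296 + \frac{1}{9} = \frac{11665}{9} \approx 1296.1$)
$\left(9 + I\right) c = \left(9 + \frac{11665}{9}\right) 192 = \frac{11746}{9} \cdot 192 = \frac{751744}{3}$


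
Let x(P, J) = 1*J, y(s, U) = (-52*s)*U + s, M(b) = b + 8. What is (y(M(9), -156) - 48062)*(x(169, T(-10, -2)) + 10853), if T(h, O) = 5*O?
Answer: 974341137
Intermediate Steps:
M(b) = 8 + b
y(s, U) = s - 52*U*s (y(s, U) = -52*U*s + s = s - 52*U*s)
x(P, J) = J
(y(M(9), -156) - 48062)*(x(169, T(-10, -2)) + 10853) = ((8 + 9)*(1 - 52*(-156)) - 48062)*(5*(-2) + 10853) = (17*(1 + 8112) - 48062)*(-10 + 10853) = (17*8113 - 48062)*10843 = (137921 - 48062)*10843 = 89859*10843 = 974341137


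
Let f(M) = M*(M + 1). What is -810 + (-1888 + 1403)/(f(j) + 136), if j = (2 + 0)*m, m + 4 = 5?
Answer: -115505/142 ≈ -813.42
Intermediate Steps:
m = 1 (m = -4 + 5 = 1)
j = 2 (j = (2 + 0)*1 = 2*1 = 2)
f(M) = M*(1 + M)
-810 + (-1888 + 1403)/(f(j) + 136) = -810 + (-1888 + 1403)/(2*(1 + 2) + 136) = -810 - 485/(2*3 + 136) = -810 - 485/(6 + 136) = -810 - 485/142 = -115505/142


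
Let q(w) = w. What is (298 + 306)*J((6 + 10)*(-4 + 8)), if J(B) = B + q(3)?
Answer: 40468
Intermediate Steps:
J(B) = 3 + B (J(B) = B + 3 = 3 + B)
(298 + 306)*J((6 + 10)*(-4 + 8)) = (298 + 306)*(3 + (6 + 10)*(-4 + 8)) = 604*(3 + 16*4) = 604*(3 + 64) = 604*67 = 40468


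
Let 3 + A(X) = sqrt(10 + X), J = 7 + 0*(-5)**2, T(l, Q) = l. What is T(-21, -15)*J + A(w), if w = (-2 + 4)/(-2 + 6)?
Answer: -150 + sqrt(42)/2 ≈ -146.76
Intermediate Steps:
J = 7 (J = 7 + 0*25 = 7 + 0 = 7)
w = 1/2 (w = 2/4 = 2*(1/4) = 1/2 ≈ 0.50000)
A(X) = -3 + sqrt(10 + X)
T(-21, -15)*J + A(w) = -21*7 + (-3 + sqrt(10 + 1/2)) = -147 + (-3 + sqrt(21/2)) = -147 + (-3 + sqrt(42)/2) = -150 + sqrt(42)/2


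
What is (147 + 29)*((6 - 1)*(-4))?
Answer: -3520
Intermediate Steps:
(147 + 29)*((6 - 1)*(-4)) = 176*(5*(-4)) = 176*(-20) = -3520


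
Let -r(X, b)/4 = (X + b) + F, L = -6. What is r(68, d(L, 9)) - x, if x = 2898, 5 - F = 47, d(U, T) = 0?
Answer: -3002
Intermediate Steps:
F = -42 (F = 5 - 1*47 = 5 - 47 = -42)
r(X, b) = 168 - 4*X - 4*b (r(X, b) = -4*((X + b) - 42) = -4*(-42 + X + b) = 168 - 4*X - 4*b)
r(68, d(L, 9)) - x = (168 - 4*68 - 4*0) - 1*2898 = (168 - 272 + 0) - 2898 = -104 - 2898 = -3002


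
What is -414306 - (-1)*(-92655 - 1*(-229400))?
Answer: -277561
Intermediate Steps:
-414306 - (-1)*(-92655 - 1*(-229400)) = -414306 - (-1)*(-92655 + 229400) = -414306 - (-1)*136745 = -414306 - 1*(-136745) = -414306 + 136745 = -277561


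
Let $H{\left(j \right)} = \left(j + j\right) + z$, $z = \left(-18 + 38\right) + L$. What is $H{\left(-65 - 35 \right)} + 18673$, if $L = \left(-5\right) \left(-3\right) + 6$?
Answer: $18514$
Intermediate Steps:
$L = 21$ ($L = 15 + 6 = 21$)
$z = 41$ ($z = \left(-18 + 38\right) + 21 = 20 + 21 = 41$)
$H{\left(j \right)} = 41 + 2 j$ ($H{\left(j \right)} = \left(j + j\right) + 41 = 2 j + 41 = 41 + 2 j$)
$H{\left(-65 - 35 \right)} + 18673 = \left(41 + 2 \left(-65 - 35\right)\right) + 18673 = \left(41 + 2 \left(-100\right)\right) + 18673 = \left(41 - 200\right) + 18673 = -159 + 18673 = 18514$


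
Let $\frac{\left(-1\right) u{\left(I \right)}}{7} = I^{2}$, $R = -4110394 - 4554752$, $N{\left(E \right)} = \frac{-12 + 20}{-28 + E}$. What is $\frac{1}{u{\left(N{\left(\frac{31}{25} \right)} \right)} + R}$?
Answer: $- \frac{447561}{3878181688906} \approx -1.154 \cdot 10^{-7}$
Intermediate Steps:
$N{\left(E \right)} = \frac{8}{-28 + E}$
$R = -8665146$ ($R = -4110394 - 4554752 = -8665146$)
$u{\left(I \right)} = - 7 I^{2}$
$\frac{1}{u{\left(N{\left(\frac{31}{25} \right)} \right)} + R} = \frac{1}{- 7 \left(\frac{8}{-28 + \frac{31}{25}}\right)^{2} - 8665146} = \frac{1}{- 7 \left(\frac{8}{- \frac{669}{25}}\right)^{2} - 8665146} = \frac{1}{- 7 \left(8 \left(- \frac{25}{669}\right)\right)^{2} - 8665146} = \frac{1}{- 7 \left(- \frac{200}{669}\right)^{2} - 8665146} = \frac{1}{\left(-7\right) \frac{40000}{447561} - 8665146} = \frac{1}{- \frac{280000}{447561} - 8665146} = \frac{1}{- \frac{3878181688906}{447561}} = - \frac{447561}{3878181688906}$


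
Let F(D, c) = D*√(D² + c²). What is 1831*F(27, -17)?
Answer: 49437*√1018 ≈ 1.5773e+6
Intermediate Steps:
1831*F(27, -17) = 1831*(27*√(27² + (-17)²)) = 1831*(27*√(729 + 289)) = 1831*(27*√1018) = 49437*√1018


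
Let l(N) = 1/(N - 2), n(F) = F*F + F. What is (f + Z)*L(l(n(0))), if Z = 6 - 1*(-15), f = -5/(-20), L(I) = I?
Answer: -85/8 ≈ -10.625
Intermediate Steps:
n(F) = F + F² (n(F) = F² + F = F + F²)
l(N) = 1/(-2 + N)
f = ¼ (f = -5*(-1/20) = ¼ ≈ 0.25000)
Z = 21 (Z = 6 + 15 = 21)
(f + Z)*L(l(n(0))) = (¼ + 21)/(-2 + 0*(1 + 0)) = 85/(4*(-2 + 0*1)) = 85/(4*(-2 + 0)) = (85/4)/(-2) = (85/4)*(-½) = -85/8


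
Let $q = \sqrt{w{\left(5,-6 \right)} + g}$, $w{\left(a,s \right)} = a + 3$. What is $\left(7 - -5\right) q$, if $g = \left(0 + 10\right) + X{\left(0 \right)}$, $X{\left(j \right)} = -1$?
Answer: $12 \sqrt{17} \approx 49.477$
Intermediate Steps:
$w{\left(a,s \right)} = 3 + a$
$g = 9$ ($g = \left(0 + 10\right) - 1 = 10 - 1 = 9$)
$q = \sqrt{17}$ ($q = \sqrt{\left(3 + 5\right) + 9} = \sqrt{8 + 9} = \sqrt{17} \approx 4.1231$)
$\left(7 - -5\right) q = \left(7 - -5\right) \sqrt{17} = \left(7 + 5\right) \sqrt{17} = 12 \sqrt{17}$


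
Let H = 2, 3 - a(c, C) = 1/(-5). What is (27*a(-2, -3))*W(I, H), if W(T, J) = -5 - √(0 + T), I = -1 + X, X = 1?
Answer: -432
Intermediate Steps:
a(c, C) = 16/5 (a(c, C) = 3 - 1/(-5) = 3 - 1*(-⅕) = 3 + ⅕ = 16/5)
I = 0 (I = -1 + 1 = 0)
W(T, J) = -5 - √T
(27*a(-2, -3))*W(I, H) = (27*(16/5))*(-5 - √0) = 432*(-5 - 1*0)/5 = 432*(-5 + 0)/5 = (432/5)*(-5) = -432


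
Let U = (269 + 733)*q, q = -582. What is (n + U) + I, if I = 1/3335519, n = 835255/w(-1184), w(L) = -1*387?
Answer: -755560839940850/1290845853 ≈ -5.8532e+5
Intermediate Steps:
w(L) = -387
U = -583164 (U = (269 + 733)*(-582) = 1002*(-582) = -583164)
n = -835255/387 (n = 835255/(-387) = 835255*(-1/387) = -835255/387 ≈ -2158.3)
I = 1/3335519 ≈ 2.9980e-7
(n + U) + I = (-835255/387 - 583164) + 1/3335519 = -226519723/387 + 1/3335519 = -755560839940850/1290845853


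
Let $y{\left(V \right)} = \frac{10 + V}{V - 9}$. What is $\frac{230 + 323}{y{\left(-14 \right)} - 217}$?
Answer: $- \frac{12719}{4987} \approx -2.5504$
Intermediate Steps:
$y{\left(V \right)} = \frac{10 + V}{-9 + V}$
$\frac{230 + 323}{y{\left(-14 \right)} - 217} = \frac{230 + 323}{\frac{10 - 14}{-9 - 14} - 217} = \frac{553}{\frac{1}{-23} \left(-4\right) - 217} = \frac{553}{\left(- \frac{1}{23}\right) \left(-4\right) - 217} = \frac{553}{\frac{4}{23} - 217} = \frac{553}{- \frac{4987}{23}} = 553 \left(- \frac{23}{4987}\right) = - \frac{12719}{4987}$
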